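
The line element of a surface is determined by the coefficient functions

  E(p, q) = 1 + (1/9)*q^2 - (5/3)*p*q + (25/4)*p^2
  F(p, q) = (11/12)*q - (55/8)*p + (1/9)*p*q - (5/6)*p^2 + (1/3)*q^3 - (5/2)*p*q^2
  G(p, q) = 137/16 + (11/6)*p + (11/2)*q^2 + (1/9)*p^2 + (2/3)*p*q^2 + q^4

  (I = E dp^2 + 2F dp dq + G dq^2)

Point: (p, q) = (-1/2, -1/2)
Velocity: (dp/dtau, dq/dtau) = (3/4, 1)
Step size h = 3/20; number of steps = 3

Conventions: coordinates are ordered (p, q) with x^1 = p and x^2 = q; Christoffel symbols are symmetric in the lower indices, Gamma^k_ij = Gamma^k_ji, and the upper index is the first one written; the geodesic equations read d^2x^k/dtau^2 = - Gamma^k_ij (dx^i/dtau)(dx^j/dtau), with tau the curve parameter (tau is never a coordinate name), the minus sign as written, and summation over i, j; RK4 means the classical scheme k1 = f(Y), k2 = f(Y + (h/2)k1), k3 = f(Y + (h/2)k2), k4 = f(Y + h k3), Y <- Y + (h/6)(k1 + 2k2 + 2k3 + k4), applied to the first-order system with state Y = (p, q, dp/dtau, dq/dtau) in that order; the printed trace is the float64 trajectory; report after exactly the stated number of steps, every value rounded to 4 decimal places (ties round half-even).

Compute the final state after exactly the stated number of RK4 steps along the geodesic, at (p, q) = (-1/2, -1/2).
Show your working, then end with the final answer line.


f(Y) = (dp/dtau, dq/dtau, -Gamma^p_ij Y'^i Y'^j, -Gamma^q_ij Y'^i Y'^j) with the Gammas evaluated at the stage position; h = 0.150000; intermediate values shown to 6 dp
step 0: p = -0.5000, q = -0.5000, dp/dtau = 0.7500, dq/dtau = 1.0000
step 1:
  k1: at (p, q) = (-0.500000, -0.500000), (dp/dtau, dq/dtau) = (0.750000, 1.000000); Gamma_ppp = -0.265487, Gamma_ppq = 0.035398, Gamma_pqq = -0.106195, Gamma_qpp = -0.694350, Gamma_qpq = 0.092580, Gamma_qqq = -0.277740; k1 = (0.750000, 1.000000, 0.202434, 0.529442)
  k2: at (p, q) = (-0.443750, -0.425000), (dp/dtau, dq/dtau) = (0.765183, 1.039708); Gamma_ppp = -0.249927, Gamma_ppq = 0.033324, Gamma_pqq = -0.084975, Gamma_qpp = -0.718680, Gamma_qpq = 0.095824, Gamma_qqq = -0.244351; k2 = (0.765183, 1.039708, 0.185168, 0.532464)
  k3: at (p, q) = (-0.442611, -0.422022), (dp/dtau, dq/dtau) = (0.763888, 1.039935); Gamma_ppp = -0.249848, Gamma_ppq = 0.033313, Gamma_pqq = -0.084353, Gamma_qpp = -0.719279, Gamma_qpq = 0.095904, Gamma_qqq = -0.242841; k3 = (0.763888, 1.039935, 0.184090, 0.529970)
  k4: at (p, q) = (-0.385417, -0.344010), (dp/dtau, dq/dtau) = (0.777613, 1.079496); Gamma_ppp = -0.229985, Gamma_ppq = 0.030665, Gamma_pqq = -0.063294, Gamma_qpp = -0.742313, Gamma_qpq = 0.098975, Gamma_qqq = -0.204290; k4 = (0.777613, 1.079496, 0.161343, 0.520760)
  Y <- Y + (h/6)(k1 + 2k2 + 2k3 + k4): p = -0.3854, q = -0.3440, dp/dtau = 0.7776, dq/dtau = 1.0794
step 2:
  k1: at (p, q) = (-0.385356, -0.344030), (dp/dtau, dq/dtau) = (0.777557, 1.079377); Gamma_ppp = -0.229944, Gamma_ppq = 0.030659, Gamma_pqq = -0.063286, Gamma_qpp = -0.742329, Gamma_qpq = 0.098977, Gamma_qqq = -0.204307; k1 = (0.777557, 1.079377, 0.161292, 0.520699)
  k2: at (p, q) = (-0.327039, -0.263077), (dp/dtau, dq/dtau) = (0.789654, 1.118429); Gamma_ppp = -0.205540, Gamma_ppq = 0.027405, Gamma_pqq = -0.043258, Gamma_qpp = -0.763184, Gamma_qpq = 0.101758, Gamma_qqq = -0.160621; k2 = (0.789654, 1.118429, 0.133869, 0.497065)
  k3: at (p, q) = (-0.326132, -0.260148), (dp/dtau, dq/dtau) = (0.787597, 1.116657); Gamma_ppp = -0.205374, Gamma_ppq = 0.027383, Gamma_pqq = -0.042742, Gamma_qpp = -0.763573, Gamma_qpq = 0.101810, Gamma_qqq = -0.158914; k3 = (0.787597, 1.116657, 0.132526, 0.492726)
  k4: at (p, q) = (-0.267217, -0.176532), (dp/dtau, dq/dtau) = (0.797436, 1.153286); Gamma_ppp = -0.176713, Gamma_ppq = 0.023562, Gamma_pqq = -0.024956, Gamma_qpp = -0.780907, Gamma_qpq = 0.104121, Gamma_qqq = -0.110284; k4 = (0.797436, 1.153286, 0.102228, 0.451753)
  Y <- Y + (h/6)(k1 + 2k2 + 2k3 + k4): p = -0.2671, q = -0.1765, dp/dtau = 0.7975, dq/dtau = 1.1532
step 3:
  k1: at (p, q) = (-0.267119, -0.176460), (dp/dtau, dq/dtau) = (0.797465, 1.153178); Gamma_ppp = -0.176653, Gamma_ppq = 0.023554, Gamma_pqq = -0.024938, Gamma_qpp = -0.780930, Gamma_qpq = 0.104124, Gamma_qqq = -0.110242; k1 = (0.797465, 1.153178, 0.102184, 0.451726)
  k2: at (p, q) = (-0.207309, -0.089971), (dp/dtau, dq/dtau) = (0.805129, 1.187057); Gamma_ppp = -0.144136, Gamma_ppq = 0.019218, Gamma_pqq = -0.010375, Gamma_qpp = -0.793766, Gamma_qpq = 0.105835, Gamma_qqq = -0.057133; k2 = (0.805129, 1.187057, 0.071318, 0.392750)
  k3: at (p, q) = (-0.206734, -0.087430), (dp/dtau, dq/dtau) = (0.802814, 1.182634); Gamma_ppp = -0.143996, Gamma_ppq = 0.019199, Gamma_pqq = -0.010072, Gamma_qpp = -0.793874, Gamma_qpq = 0.105850, Gamma_qqq = -0.055527; k3 = (0.802814, 1.182634, 0.070436, 0.388326)
  k4: at (p, q) = (-0.146697, 0.000935), (dp/dtau, dq/dtau) = (0.808030, 1.211427); Gamma_ppp = -0.108845, Gamma_ppq = 0.014513, Gamma_pqq = 0.000081, Gamma_qpp = -0.800974, Gamma_qpq = 0.106797, Gamma_qqq = 0.000599; k4 = (0.808030, 1.211427, 0.042535, 0.313007)
  Y <- Y + (h/6)(k1 + 2k2 + 2k3 + k4): p = -0.1466, q = 0.0011, dp/dtau = 0.8082, dq/dtau = 1.2113

Answer: p = -0.1466, q = 0.0011, dp/dtau = 0.8082, dq/dtau = 1.2113


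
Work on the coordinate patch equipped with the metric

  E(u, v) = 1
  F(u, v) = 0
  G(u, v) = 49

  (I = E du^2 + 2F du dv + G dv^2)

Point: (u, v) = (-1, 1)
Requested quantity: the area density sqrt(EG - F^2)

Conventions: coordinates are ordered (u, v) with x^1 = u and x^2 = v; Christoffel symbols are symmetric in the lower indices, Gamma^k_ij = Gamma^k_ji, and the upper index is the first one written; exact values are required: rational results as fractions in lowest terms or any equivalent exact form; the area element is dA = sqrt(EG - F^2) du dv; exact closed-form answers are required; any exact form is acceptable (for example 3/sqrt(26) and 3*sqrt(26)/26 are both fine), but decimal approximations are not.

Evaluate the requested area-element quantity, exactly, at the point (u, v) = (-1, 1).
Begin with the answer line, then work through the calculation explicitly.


Answer: sqrt(EG - F^2) = 7

E = 1, F = 0, G = 49; EG - F^2 = 49


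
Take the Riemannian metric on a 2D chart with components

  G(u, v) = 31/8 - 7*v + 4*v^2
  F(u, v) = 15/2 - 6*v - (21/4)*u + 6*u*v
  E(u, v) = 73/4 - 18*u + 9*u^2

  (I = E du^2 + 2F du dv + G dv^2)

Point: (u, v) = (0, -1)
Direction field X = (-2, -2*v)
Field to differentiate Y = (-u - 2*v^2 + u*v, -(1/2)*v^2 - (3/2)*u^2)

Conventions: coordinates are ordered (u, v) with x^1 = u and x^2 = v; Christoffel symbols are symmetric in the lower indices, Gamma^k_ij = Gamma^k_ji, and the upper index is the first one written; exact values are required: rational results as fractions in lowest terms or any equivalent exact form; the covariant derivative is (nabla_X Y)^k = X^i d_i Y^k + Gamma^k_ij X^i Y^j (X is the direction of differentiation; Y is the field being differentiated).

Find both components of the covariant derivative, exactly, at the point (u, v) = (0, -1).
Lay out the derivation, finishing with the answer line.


E = 73/4, F = 27/2, G = 119/8 at the point
E_u = -18, E_v = 0, F_u = -45/4, F_v = -6, G_u = 0, G_v = -15
EG - F^2 = 2855/32;  g^inv = (32/2855) * [[119/8, -27/2], [-27/2, 73/4]]
first-kind symbols [ij,l] = (1/2)(d_i g_jl + d_j g_il - d_l g_ij): [uu,u] = E_u/2 = -9, [uu,v] = F_u - E_v/2 = -45/4, [uv,u] = E_v/2 = 0, [uv,v] = G_u/2 = 0, [vv,u] = F_v - G_u/2 = -6, [vv,v] = G_v/2 = -15/2
Gamma^u_ij = (G*[ij,u] - F*[ij,v])/(EG - F^2), Gamma^v_ij = (E*[ij,v] - F*[ij,u])/(EG - F^2)
Gamma_uuu = 576/2855, Gamma_uuv = 0, Gamma_uvv = 384/2855, Gamma_vuu = -2682/2855, Gamma_vuv = 0, Gamma_vvv = -1788/2855
X = (-2, 2), Y = (-2, -1/2) at the point

Answer: (nabla_X Y)^u = 7236/571, (nabla_X Y)^v = -646/571


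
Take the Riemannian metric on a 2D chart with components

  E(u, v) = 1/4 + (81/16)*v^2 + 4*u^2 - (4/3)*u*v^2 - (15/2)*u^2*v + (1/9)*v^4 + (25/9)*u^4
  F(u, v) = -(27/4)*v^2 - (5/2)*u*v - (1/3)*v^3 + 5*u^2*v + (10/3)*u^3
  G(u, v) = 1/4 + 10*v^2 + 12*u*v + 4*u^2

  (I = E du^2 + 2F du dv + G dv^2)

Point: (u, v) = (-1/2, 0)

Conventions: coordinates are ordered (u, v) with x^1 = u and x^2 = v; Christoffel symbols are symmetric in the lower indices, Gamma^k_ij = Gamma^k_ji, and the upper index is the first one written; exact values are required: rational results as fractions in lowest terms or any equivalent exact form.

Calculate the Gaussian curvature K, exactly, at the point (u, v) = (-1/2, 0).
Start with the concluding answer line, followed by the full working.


Answer: K = 47184/171125

E = 205/144, F = -5/12, G = 5/4, EG - F^2 = 925/576 at the point
E_u = -97/18, E_v = -15/8, F_u = 5/2, F_v = 5/2, G_u = -4, G_v = -6
E_vv = 275/24, F_uv = -15/2, G_uu = 8
Brioschi: K = (det M1 - det M2) / (EG - F^2)^2 with the standard first/second-derivative matrices M1, M2.
M1 = [[-E_vv/2 + F_uv - G_uu/2, E_u/2, F_u - E_v/2], [F_v - G_u/2, E, F], [G_v/2, F, G]] = [[-827/48, -97/36, 55/16], [9/2, 205/144, -5/12], [-3, -5/12, 5/4]]; det M1 = -211355/27648
M2 = [[0, E_v/2, G_u/2], [E_v/2, E, F], [G_u/2, F, G]] = [[0, -15/16, -2], [-15/16, 205/144, -5/12], [-2, -5/12, 5/4]]; det M2 = -77005/9216
det M1 - det M2 = 4915/6912; K = 4915/6912 / (925/576)^2 = 47184/171125


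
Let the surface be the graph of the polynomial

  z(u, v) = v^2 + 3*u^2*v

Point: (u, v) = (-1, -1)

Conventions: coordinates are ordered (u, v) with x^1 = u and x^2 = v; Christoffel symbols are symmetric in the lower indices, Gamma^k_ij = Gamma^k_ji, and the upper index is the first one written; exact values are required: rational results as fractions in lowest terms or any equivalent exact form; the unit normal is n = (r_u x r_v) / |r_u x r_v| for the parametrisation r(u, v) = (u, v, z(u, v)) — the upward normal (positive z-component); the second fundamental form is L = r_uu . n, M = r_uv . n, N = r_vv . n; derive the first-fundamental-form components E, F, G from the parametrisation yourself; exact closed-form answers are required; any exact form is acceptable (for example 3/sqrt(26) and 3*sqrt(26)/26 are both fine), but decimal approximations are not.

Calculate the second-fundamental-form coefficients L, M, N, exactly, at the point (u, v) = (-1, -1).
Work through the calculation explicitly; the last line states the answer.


z_u = 6, z_v = 1, z_uu = -6, z_uv = -6, z_vv = 2
E = 37, F = 6, G = 2; answer radicand W^2 = 38
unnormalised second-form numerators: l = -6, m = -6, n = 2; L = l/sqrt(38), and similarly M = m/sqrt(W^2), N = n/sqrt(W^2)

Answer: L = -3*sqrt(38)/19, M = -3*sqrt(38)/19, N = sqrt(38)/19


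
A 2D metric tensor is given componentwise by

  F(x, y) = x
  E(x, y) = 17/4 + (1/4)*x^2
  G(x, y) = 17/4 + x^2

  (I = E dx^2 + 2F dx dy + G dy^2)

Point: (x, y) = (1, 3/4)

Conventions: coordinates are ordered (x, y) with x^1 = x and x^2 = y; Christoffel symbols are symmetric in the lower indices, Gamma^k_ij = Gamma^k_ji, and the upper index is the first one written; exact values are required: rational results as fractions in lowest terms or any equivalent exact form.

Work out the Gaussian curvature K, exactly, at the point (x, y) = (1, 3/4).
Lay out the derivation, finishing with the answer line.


E = 9/2, F = 1, G = 21/4, EG - F^2 = 181/8 at the point
E_x = 1/2, E_y = 0, F_x = 1, F_y = 0, G_x = 2, G_y = 0
E_yy = 0, F_xy = 0, G_xx = 2
Compute both Brioschi determinants and normalise by (EG - F^2)^2.
M1 = [[-E_yy/2 + F_xy - G_xx/2, E_x/2, F_x - E_y/2], [F_y - G_x/2, E, F], [G_y/2, F, G]] = [[-1, 1/4, 1], [-1, 9/2, 1], [0, 1, 21/4]]; det M1 = -357/16
M2 = [[0, E_y/2, G_x/2], [E_y/2, E, F], [G_x/2, F, G]] = [[0, 0, 1], [0, 9/2, 1], [1, 1, 21/4]]; det M2 = -9/2
det M1 - det M2 = -285/16; K = -285/16 / (181/8)^2 = -1140/32761

Answer: K = -1140/32761


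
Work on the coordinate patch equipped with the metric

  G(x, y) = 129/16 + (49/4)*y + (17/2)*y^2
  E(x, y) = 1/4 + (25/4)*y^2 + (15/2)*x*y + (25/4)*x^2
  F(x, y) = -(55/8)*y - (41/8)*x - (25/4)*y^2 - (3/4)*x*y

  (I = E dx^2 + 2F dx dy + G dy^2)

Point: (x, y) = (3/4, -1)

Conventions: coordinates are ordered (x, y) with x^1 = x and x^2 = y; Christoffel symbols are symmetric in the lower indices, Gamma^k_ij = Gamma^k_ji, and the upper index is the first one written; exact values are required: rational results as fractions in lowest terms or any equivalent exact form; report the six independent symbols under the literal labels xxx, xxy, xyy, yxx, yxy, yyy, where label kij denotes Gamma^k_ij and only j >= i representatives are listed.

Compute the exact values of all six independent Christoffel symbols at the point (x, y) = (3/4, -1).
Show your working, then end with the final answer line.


E = 281/64, F = -85/32, G = 69/16 at the point
E_x = 15/8, E_y = -55/8, F_x = -35/8, F_y = 81/16, G_x = 0, G_y = -19/4
EG - F^2 = 3041/256;  g^inv = (256/3041) * [[69/16, 85/32], [85/32, 281/64]]
first-kind symbols [ij,l] = (1/2)(d_i g_jl + d_j g_il - d_l g_ij): [xx,x] = E_x/2 = 15/16, [xx,y] = F_x - E_y/2 = -15/16, [xy,x] = E_y/2 = -55/16, [xy,y] = G_x/2 = 0, [yy,x] = F_y - G_x/2 = 81/16, [yy,y] = G_y/2 = -19/8
Gamma^x_ij = (G*[ij,x] - F*[ij,y])/(EG - F^2), Gamma^y_ij = (E*[ij,y] - F*[ij,x])/(EG - F^2)

Answer: Gamma_xxx = 795/6082, Gamma_xxy = -3795/3041, Gamma_xyy = 3974/3041, Gamma_yxx = -1665/12164, Gamma_yxy = -4675/6082, Gamma_yyy = 773/3041


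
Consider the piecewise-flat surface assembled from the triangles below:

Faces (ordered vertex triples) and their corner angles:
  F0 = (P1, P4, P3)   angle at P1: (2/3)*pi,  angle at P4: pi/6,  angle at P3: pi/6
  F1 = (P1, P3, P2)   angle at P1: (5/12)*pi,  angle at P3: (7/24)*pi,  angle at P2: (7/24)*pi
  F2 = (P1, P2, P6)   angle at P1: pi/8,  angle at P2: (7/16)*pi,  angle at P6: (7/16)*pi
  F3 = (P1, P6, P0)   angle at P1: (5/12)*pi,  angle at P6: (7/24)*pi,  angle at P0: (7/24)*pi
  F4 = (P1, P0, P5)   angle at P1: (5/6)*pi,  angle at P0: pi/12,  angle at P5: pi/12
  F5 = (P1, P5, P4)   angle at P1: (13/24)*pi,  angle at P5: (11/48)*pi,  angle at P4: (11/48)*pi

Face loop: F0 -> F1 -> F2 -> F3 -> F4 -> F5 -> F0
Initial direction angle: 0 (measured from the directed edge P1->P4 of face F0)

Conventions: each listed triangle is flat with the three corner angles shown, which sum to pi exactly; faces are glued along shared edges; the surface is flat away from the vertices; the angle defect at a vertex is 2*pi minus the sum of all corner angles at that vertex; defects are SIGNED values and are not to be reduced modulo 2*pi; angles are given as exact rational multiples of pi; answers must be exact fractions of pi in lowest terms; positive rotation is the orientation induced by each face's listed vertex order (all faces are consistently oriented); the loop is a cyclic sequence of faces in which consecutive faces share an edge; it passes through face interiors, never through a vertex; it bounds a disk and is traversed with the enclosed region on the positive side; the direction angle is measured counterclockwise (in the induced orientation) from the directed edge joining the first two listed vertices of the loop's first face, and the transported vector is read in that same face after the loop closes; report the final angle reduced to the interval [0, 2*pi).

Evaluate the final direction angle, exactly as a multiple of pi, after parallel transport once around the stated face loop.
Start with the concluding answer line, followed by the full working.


Answer: final direction angle = pi

enclosed vertex P1: corner angles sum to 3*pi, defect = 2*pi - 3*pi = -pi
the rotation equals the total enclosed defect, so the final angle is initial + defects (mod 2*pi)
final angle = 0 - pi = pi (mod 2*pi)


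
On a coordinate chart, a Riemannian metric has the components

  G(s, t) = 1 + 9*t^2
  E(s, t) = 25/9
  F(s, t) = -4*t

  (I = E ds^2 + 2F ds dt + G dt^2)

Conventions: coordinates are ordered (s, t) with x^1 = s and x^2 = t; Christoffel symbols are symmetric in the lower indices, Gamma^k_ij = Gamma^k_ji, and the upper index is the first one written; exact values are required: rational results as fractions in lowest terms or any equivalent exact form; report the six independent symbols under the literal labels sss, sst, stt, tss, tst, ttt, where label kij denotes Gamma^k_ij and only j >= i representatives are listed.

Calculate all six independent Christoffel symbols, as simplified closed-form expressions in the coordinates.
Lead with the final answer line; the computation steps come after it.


Answer: Gamma_sss = 0, Gamma_sst = 0, Gamma_stt = -36/(81*t^2 + 25), Gamma_tss = 0, Gamma_tst = 0, Gamma_ttt = 81*t/(81*t^2 + 25)

E = 25/9; F = -4*t; G = 1 + 9*t^2
Gamma^k_ij = (1/2) g^{kl} (d_i g_jl + d_j g_il - d_l g_ij), with g^inv = (1/(EG-F^2)) [[G, -F], [-F, E]]
first partials: E_s = 0, E_t = 0, F_s = 0, F_t = -4, G_s = 0, G_t = 18*t
D = EG - F^2 = 25/9 + 9*t^2
expanded: Gamma^s_ss = (G E_s - 2F F_s + F E_t)/(2D), Gamma^s_st = (G E_t - F G_s)/(2D), Gamma^s_tt = (2G F_t - G G_s - F G_t)/(2D), Gamma^t_ss = (2E F_s - E E_t - F E_s)/(2D), Gamma^t_st = (E G_s - F E_t)/(2D), Gamma^t_tt = (E G_t - 2F F_t + F G_s)/(2D); substitute and cancel common factors


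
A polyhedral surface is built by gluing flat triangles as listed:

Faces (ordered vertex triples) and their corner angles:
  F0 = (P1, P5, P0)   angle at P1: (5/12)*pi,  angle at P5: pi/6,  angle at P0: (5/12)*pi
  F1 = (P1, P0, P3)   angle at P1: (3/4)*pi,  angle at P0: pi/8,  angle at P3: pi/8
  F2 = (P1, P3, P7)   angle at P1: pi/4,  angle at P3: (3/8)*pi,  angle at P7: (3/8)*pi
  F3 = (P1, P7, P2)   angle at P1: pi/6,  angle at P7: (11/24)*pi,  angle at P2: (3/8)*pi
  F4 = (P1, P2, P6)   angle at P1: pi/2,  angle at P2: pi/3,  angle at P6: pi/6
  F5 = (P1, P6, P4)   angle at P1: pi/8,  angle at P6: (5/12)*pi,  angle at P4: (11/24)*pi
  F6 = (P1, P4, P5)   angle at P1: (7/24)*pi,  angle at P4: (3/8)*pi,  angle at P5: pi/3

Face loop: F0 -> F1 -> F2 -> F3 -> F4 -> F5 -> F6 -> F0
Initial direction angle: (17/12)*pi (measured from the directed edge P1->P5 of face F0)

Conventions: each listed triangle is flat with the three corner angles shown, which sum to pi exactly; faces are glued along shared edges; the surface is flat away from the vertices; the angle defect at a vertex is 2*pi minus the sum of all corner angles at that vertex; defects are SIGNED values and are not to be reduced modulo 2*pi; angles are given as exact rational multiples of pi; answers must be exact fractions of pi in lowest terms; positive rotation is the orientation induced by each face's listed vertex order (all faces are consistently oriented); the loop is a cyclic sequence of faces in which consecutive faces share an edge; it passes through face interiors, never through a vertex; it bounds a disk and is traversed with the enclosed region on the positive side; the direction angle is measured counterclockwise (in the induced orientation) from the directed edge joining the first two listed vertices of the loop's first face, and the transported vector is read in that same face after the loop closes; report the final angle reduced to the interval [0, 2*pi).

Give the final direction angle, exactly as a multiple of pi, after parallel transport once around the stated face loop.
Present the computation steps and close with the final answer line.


enclosed vertex P1: corner angles sum to (5/2)*pi, defect = 2*pi - (5/2)*pi = -pi/2
adding the enclosed defects to the starting angle (mod 2*pi, induced orientation) gives the holonomy
final angle = (17/12)*pi - pi/2 = (11/12)*pi (mod 2*pi)

Answer: final direction angle = (11/12)*pi


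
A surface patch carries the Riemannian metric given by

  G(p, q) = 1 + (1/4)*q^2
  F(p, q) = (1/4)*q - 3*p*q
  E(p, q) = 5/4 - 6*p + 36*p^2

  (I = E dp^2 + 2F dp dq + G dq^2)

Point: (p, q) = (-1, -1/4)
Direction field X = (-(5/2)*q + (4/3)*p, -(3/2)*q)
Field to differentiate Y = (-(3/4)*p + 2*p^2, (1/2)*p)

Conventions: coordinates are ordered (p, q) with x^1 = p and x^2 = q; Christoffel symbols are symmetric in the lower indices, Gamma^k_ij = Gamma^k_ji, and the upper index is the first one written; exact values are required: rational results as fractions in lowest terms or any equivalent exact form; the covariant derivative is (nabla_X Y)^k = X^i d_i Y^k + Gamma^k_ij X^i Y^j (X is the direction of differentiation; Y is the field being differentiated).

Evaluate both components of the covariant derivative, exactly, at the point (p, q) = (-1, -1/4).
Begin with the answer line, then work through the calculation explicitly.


Answer: (nabla_X Y)^p = 34805/6816, (nabla_X Y)^q = -5725/14768

E = 173/4, F = -13/16, G = 65/64 at the point
E_p = -78, E_q = 0, F_p = 3/4, F_q = 13/4, G_p = 0, G_q = -1/8
EG - F^2 = 2769/64;  g^inv = (64/2769) * [[65/64, 13/16], [13/16, 173/4]]
first-kind symbols [ij,l] = (1/2)(d_i g_jl + d_j g_il - d_l g_ij): [pp,p] = E_p/2 = -39, [pp,q] = F_p - E_q/2 = 3/4, [pq,p] = E_q/2 = 0, [pq,q] = G_p/2 = 0, [qq,p] = F_q - G_p/2 = 13/4, [qq,q] = G_q/2 = -1/16
Gamma^p_ij = (G*[ij,p] - F*[ij,q])/(EG - F^2), Gamma^q_ij = (E*[ij,q] - F*[ij,p])/(EG - F^2)
Gamma_ppp = -64/71, Gamma_ppq = 0, Gamma_pqq = 16/213, Gamma_qpp = 16/923, Gamma_qpq = 0, Gamma_qqq = -4/2769
X = (-17/24, 3/8), Y = (11/4, -1/2) at the point


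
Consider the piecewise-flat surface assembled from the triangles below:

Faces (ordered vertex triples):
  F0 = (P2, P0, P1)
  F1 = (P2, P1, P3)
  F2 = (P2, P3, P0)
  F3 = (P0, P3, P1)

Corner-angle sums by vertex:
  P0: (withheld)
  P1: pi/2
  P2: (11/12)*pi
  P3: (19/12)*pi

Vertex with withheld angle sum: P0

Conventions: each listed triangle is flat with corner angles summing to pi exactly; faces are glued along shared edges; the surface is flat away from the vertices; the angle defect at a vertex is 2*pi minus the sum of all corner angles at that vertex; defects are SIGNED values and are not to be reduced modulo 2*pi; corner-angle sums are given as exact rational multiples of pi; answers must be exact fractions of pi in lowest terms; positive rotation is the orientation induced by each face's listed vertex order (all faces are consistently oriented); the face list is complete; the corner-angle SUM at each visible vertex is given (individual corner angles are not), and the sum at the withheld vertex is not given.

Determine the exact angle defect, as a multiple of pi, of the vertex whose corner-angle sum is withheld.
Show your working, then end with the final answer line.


V = 4, E = 6, F = 4; chi = V - E + F = 2
Gauss-Bonnet: total defect = 2*pi*chi = 4*pi; visible defects sum to 3*pi

Answer: defect(P0) = pi


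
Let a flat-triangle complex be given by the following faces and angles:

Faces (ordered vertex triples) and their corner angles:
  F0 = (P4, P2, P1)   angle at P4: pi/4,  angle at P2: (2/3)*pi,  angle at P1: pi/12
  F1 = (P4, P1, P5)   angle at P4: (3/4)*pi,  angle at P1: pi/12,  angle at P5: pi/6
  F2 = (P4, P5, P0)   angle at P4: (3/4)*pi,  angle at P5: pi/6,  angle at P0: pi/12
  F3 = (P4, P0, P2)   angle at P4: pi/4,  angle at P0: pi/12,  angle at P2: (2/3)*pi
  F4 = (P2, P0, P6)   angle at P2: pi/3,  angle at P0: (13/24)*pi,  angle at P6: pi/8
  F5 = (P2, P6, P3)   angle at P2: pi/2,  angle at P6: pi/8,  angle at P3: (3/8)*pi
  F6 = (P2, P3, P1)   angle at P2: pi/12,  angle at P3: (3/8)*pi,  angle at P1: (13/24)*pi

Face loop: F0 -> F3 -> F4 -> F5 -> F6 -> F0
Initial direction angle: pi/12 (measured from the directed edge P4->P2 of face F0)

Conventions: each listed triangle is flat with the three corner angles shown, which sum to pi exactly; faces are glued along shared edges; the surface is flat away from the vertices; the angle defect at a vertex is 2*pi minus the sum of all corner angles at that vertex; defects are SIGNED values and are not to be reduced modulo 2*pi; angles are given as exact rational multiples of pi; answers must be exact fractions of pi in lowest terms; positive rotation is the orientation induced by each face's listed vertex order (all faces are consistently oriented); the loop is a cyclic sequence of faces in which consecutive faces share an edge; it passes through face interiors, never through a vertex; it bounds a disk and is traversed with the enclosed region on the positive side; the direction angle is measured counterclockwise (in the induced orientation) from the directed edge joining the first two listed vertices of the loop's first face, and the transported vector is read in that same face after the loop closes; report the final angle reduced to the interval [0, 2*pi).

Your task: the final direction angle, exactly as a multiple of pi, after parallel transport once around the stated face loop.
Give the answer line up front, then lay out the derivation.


Answer: final direction angle = (11/6)*pi

enclosed vertex P2: corner angles sum to (9/4)*pi, defect = 2*pi - (9/4)*pi = -pi/4
adding the enclosed defects to the starting angle (mod 2*pi, induced orientation) gives the holonomy
final angle = pi/12 - pi/4 = (11/6)*pi (mod 2*pi)


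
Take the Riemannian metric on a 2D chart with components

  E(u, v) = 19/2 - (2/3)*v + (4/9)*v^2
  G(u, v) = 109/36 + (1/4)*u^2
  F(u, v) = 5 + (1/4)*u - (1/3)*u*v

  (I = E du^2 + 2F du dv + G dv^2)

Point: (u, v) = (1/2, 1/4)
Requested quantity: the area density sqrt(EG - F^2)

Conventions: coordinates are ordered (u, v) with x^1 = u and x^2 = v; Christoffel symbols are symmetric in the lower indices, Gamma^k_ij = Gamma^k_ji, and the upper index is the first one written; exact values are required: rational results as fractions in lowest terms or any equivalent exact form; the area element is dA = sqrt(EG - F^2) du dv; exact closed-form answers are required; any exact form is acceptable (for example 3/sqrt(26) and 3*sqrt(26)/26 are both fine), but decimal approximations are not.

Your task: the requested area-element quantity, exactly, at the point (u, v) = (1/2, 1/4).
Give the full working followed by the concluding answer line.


E = 337/36, F = 61/12, G = 445/144; EG - F^2 = 16009/5184

Answer: sqrt(EG - F^2) = sqrt(16009)/72


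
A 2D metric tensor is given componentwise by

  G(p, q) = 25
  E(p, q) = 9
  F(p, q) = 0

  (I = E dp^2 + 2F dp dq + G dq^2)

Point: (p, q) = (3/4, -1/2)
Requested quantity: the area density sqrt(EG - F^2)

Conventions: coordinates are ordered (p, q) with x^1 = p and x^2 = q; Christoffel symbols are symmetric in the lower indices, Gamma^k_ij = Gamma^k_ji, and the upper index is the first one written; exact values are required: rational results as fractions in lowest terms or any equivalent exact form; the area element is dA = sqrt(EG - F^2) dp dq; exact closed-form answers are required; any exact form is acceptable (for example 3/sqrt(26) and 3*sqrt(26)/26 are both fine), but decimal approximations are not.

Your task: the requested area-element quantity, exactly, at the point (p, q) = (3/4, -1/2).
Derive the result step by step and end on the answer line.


E = 9, F = 0, G = 25; EG - F^2 = 225

Answer: sqrt(EG - F^2) = 15


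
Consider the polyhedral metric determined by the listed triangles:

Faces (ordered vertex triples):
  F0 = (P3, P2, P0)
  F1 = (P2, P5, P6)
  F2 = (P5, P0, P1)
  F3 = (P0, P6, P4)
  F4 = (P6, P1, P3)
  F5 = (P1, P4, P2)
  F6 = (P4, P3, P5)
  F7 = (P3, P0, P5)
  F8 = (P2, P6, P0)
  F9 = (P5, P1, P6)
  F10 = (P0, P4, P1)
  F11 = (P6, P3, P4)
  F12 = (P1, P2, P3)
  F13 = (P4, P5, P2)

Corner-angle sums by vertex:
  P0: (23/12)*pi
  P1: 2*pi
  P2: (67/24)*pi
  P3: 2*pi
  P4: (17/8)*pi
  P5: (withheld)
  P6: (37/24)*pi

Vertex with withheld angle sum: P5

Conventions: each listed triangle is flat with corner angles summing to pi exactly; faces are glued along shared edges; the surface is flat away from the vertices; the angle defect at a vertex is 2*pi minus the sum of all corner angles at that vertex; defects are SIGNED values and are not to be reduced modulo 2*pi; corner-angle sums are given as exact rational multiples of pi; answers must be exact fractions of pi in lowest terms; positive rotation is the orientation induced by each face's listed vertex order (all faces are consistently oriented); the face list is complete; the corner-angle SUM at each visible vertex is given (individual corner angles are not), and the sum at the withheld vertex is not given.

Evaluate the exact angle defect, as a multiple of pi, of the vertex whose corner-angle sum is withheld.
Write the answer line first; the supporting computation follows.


Answer: defect(P5) = (3/8)*pi

V = 7, E = 21, F = 14; chi = V - E + F = 0
Gauss-Bonnet: total defect = 2*pi*chi = 0; visible defects sum to (-3/8)*pi


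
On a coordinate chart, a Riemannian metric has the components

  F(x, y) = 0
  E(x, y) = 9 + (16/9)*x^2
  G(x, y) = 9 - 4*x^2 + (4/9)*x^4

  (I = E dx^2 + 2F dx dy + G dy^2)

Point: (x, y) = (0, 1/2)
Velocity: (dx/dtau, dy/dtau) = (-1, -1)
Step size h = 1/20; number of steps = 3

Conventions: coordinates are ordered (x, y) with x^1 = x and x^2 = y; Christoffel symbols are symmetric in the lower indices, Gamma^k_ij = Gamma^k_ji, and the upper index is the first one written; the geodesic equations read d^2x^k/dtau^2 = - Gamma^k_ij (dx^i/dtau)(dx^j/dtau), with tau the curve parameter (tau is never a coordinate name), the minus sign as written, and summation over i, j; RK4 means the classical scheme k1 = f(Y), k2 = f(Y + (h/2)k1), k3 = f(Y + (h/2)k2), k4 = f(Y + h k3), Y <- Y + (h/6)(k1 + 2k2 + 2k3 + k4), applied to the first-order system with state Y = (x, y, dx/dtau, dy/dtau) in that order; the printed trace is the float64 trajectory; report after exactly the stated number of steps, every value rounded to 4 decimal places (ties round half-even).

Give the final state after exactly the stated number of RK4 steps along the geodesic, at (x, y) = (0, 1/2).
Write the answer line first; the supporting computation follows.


Answer: x = -0.1496, y = 0.3495, dx/dtau = -0.9928, dy/dtau = -1.0100

f(Y) = (dx/dtau, dy/dtau, -Gamma^x_ij Y'^i Y'^j, -Gamma^y_ij Y'^i Y'^j) with the Gammas evaluated at the stage position; h = 0.050000; intermediate values shown to 6 dp
step 0: x = 0.0000, y = 0.5000, dx/dtau = -1.0000, dy/dtau = -1.0000
step 1:
  k1: at (x, y) = (0.000000, 0.500000), (dx/dtau, dy/dtau) = (-1.000000, -1.000000); Gamma_xxx = 0.000000, Gamma_xxy = 0.000000, Gamma_xyy = 0.000000, Gamma_yxx = 0.000000, Gamma_yxy = 0.000000, Gamma_yyy = 0.000000; k1 = (-1.000000, -1.000000, 0.000000, 0.000000)
  k2: at (x, y) = (-0.025000, 0.475000), (dx/dtau, dy/dtau) = (-1.000000, -1.000000); Gamma_xxx = -0.004938, Gamma_xxy = 0.000000, Gamma_xyy = -0.011108, Gamma_yxx = 0.000000, Gamma_yxy = 0.011113, Gamma_yyy = 0.000000; k2 = (-1.000000, -1.000000, 0.016046, -0.022225)
  k3: at (x, y) = (-0.025000, 0.475000), (dx/dtau, dy/dtau) = (-0.999599, -1.000556); Gamma_xxx = -0.004938, Gamma_xxy = 0.000000, Gamma_xyy = -0.011108, Gamma_yxx = 0.000000, Gamma_yxy = 0.011113, Gamma_yyy = 0.000000; k3 = (-0.999599, -1.000556, 0.016054, -0.022229)
  k4: at (x, y) = (-0.049980, 0.449972), (dx/dtau, dy/dtau) = (-0.999197, -1.001111); Gamma_xxx = -0.009868, Gamma_xxy = 0.000000, Gamma_xyy = -0.022190, Gamma_yxx = 0.000000, Gamma_yxy = 0.022226, Gamma_yyy = 0.000000; k4 = (-0.999197, -1.001111, 0.032091, -0.044465)
  Y <- Y + (h/6)(k1 + 2k2 + 2k3 + k4): x = -0.0500, y = 0.4500, dx/dtau = -0.9992, dy/dtau = -1.0011
step 2:
  k1: at (x, y) = (-0.049987, 0.449981), (dx/dtau, dy/dtau) = (-0.999198, -1.001111); Gamma_xxx = -0.009869, Gamma_xxy = 0.000000, Gamma_xyy = -0.022193, Gamma_yxx = 0.000000, Gamma_yxy = 0.022229, Gamma_yyy = 0.000000; k1 = (-0.999198, -1.001111, 0.032096, -0.044471)
  k2: at (x, y) = (-0.074967, 0.424954), (dx/dtau, dy/dtau) = (-0.998395, -1.002223); Gamma_xxx = -0.014792, Gamma_xxy = 0.000000, Gamma_xyy = -0.033240, Gamma_yxx = 0.000000, Gamma_yxy = 0.033360, Gamma_yyy = 0.000000; k2 = (-0.998395, -1.002223, 0.048132, -0.066761)
  k3: at (x, y) = (-0.074947, 0.424926), (dx/dtau, dy/dtau) = (-0.997994, -1.002780); Gamma_xxx = -0.014788, Gamma_xxy = 0.000000, Gamma_xyy = -0.033231, Gamma_yxx = 0.000000, Gamma_yxy = 0.033351, Gamma_yyy = 0.000000; k3 = (-0.997994, -1.002780, 0.048145, -0.066754)
  k4: at (x, y) = (-0.099886, 0.399842), (dx/dtau, dy/dtau) = (-0.996790, -1.004449); Gamma_xxx = -0.019692, Gamma_xxy = 0.000000, Gamma_xyy = -0.044208, Gamma_yxx = 0.000000, Gamma_yxy = 0.044493, Gamma_yyy = 0.000000; k4 = (-0.996790, -1.004449, 0.064168, -0.089094)
  Y <- Y + (h/6)(k1 + 2k2 + 2k3 + k4): x = -0.0999, y = 0.3999, dx/dtau = -0.9968, dy/dtau = -1.0044
step 3:
  k1: at (x, y) = (-0.099893, 0.399852), (dx/dtau, dy/dtau) = (-0.996791, -1.004450); Gamma_xxx = -0.019693, Gamma_xxy = 0.000000, Gamma_xyy = -0.044211, Gamma_yxx = 0.000000, Gamma_yxy = 0.044496, Gamma_yyy = 0.000000; k1 = (-0.996791, -1.004450, 0.064173, -0.089100)
  k2: at (x, y) = (-0.124813, 0.374741), (dx/dtau, dy/dtau) = (-0.995186, -1.006677); Gamma_xxx = -0.024579, Gamma_xxy = 0.000000, Gamma_xyy = -0.055111, Gamma_yxx = 0.000000, Gamma_yxy = 0.055665, Gamma_yyy = 0.000000; k2 = (-0.995186, -1.006677, 0.080192, -0.111534)
  k3: at (x, y) = (-0.124773, 0.374685), (dx/dtau, dy/dtau) = (-0.994786, -1.007238); Gamma_xxx = -0.024571, Gamma_xxy = 0.000000, Gamma_xyy = -0.055093, Gamma_yxx = 0.000000, Gamma_yxy = 0.055647, Gamma_yyy = 0.000000; k3 = (-0.994786, -1.007238, 0.080209, -0.111515)
  k4: at (x, y) = (-0.149632, 0.349490), (dx/dtau, dy/dtau) = (-0.992780, -1.010025); Gamma_xxx = -0.029427, Gamma_xxy = 0.000000, Gamma_xyy = -0.065881, Gamma_yxx = 0.000000, Gamma_yxy = 0.066836, Gamma_yyy = 0.000000; k4 = (-0.992780, -1.010025, 0.096212, -0.134037)
  Y <- Y + (h/6)(k1 + 2k2 + 2k3 + k4): x = -0.1496, y = 0.3495, dx/dtau = -0.9928, dy/dtau = -1.0100


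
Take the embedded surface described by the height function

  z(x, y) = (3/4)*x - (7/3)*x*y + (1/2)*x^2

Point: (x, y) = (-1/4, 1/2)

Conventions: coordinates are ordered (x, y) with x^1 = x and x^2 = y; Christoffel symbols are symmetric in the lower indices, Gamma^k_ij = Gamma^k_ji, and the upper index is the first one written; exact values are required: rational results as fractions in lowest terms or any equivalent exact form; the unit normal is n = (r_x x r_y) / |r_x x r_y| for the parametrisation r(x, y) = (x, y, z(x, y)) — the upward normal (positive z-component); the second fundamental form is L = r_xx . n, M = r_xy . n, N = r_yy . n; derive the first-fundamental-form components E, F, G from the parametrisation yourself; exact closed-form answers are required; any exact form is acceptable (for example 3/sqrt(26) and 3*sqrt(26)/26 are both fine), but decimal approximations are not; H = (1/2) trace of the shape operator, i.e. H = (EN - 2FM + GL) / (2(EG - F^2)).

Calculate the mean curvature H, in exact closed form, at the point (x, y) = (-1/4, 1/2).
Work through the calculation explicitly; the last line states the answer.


z_x = -2/3, z_y = 7/12, z_xx = 1, z_xy = -7/3, z_yy = 0
E = 13/9, F = -7/18, G = 193/144; answer radicand W^2 = 257/144
unnormalised second-form numerators: l = 1, m = -7/3, n = 0; L = l/sqrt(257/144), and similarly M = m/sqrt(W^2), N = n/sqrt(W^2)
H = (E*n - 2*F*m + G*l) / (2*(EG - F^2)*sqrt(W^2)); E*n - 2*F*m + G*l = -205/432, EG - F^2 = 257/144, so H = (-205/1542)/sqrt(257/144)

Answer: H = -410*sqrt(257)/66049


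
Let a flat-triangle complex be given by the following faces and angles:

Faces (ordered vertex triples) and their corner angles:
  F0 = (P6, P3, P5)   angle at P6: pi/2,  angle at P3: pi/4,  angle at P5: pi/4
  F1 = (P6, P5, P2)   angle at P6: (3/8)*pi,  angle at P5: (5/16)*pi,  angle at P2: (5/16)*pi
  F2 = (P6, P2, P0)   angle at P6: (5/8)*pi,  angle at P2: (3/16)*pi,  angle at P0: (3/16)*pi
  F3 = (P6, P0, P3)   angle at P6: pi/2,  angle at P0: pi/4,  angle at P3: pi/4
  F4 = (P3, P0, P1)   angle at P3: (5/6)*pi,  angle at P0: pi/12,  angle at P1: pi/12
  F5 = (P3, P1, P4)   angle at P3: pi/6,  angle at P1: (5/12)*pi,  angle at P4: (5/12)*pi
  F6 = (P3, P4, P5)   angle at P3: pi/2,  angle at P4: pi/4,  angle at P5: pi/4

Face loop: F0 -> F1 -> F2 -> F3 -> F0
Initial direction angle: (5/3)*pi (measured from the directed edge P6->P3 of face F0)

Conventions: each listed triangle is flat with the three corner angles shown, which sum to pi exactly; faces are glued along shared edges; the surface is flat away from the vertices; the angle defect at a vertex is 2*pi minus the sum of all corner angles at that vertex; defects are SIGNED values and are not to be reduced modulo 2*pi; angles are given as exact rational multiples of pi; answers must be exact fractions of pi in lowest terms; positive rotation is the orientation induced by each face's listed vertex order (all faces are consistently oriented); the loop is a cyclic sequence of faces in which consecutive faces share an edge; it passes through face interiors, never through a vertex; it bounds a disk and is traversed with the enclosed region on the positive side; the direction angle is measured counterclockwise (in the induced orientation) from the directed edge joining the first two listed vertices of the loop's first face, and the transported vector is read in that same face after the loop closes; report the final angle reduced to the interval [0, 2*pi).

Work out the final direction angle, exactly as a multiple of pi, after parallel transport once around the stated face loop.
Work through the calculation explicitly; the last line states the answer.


enclosed vertex P6: corner angles sum to 2*pi, defect = 2*pi - 2*pi = 0
the final direction is the initial angle plus the enclosed defects, taken mod 2*pi in the induced orientation
final angle = (5/3)*pi + 0 = (5/3)*pi (mod 2*pi)

Answer: final direction angle = (5/3)*pi


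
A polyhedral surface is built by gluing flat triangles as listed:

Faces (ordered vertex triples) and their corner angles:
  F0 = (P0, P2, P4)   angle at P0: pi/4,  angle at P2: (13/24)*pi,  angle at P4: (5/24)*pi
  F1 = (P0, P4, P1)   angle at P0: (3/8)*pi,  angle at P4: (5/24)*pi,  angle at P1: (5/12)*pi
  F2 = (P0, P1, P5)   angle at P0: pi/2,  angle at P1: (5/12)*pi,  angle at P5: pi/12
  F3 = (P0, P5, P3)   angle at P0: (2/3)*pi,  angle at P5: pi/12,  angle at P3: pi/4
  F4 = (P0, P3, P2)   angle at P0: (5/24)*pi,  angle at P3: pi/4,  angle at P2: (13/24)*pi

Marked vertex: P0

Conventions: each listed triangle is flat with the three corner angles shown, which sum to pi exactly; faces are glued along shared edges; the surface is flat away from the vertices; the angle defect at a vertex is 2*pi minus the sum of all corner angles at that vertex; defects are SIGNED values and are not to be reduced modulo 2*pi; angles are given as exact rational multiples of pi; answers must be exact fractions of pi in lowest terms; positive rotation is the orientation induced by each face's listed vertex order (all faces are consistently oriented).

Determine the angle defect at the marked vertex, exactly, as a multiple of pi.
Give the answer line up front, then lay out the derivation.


Answer: defect(P0) = 0

Sum of corner angles at P0: 2*pi
defect = 2*pi - 2*pi


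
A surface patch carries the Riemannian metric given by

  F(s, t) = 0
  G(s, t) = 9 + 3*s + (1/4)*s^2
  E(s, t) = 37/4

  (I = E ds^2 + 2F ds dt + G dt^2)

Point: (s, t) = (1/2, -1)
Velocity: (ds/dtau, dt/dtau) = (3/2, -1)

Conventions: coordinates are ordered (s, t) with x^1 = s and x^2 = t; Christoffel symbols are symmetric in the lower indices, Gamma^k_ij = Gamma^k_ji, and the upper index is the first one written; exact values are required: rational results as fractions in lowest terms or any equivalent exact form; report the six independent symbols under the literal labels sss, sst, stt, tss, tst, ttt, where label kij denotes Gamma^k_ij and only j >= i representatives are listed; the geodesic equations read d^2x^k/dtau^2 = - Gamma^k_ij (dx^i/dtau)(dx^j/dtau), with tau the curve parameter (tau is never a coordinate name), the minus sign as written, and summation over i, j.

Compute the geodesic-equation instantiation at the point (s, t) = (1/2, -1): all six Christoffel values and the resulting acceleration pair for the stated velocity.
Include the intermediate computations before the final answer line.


E = 37/4, F = 0, G = 169/16 at the point
E_s = 0, E_t = 0, F_s = 0, F_t = 0, G_s = 13/4, G_t = 0
EG - F^2 = 6253/64;  g^inv = (64/6253) * [[169/16, 0], [0, 37/4]]
first-kind symbols [ij,l] = (1/2)(d_i g_jl + d_j g_il - d_l g_ij): [ss,s] = E_s/2 = 0, [ss,t] = F_s - E_t/2 = 0, [st,s] = E_t/2 = 0, [st,t] = G_s/2 = 13/8, [tt,s] = F_t - G_s/2 = -13/8, [tt,t] = G_t/2 = 0
Gamma^s_ij = (G*[ij,s] - F*[ij,t])/(EG - F^2), Gamma^t_ij = (E*[ij,t] - F*[ij,s])/(EG - F^2)
Gamma_sss = 0, Gamma_sst = 0, Gamma_stt = -13/74, Gamma_tss = 0, Gamma_tst = 2/13, Gamma_ttt = 0
d^2s/dtau^2 = -(Gamma_sss*(3/2)^2 + 2*Gamma_sst*(3/2)*(-1) + Gamma_stt*(-1)^2) = 13/74
d^2t/dtau^2 = -(Gamma_tss*(3/2)^2 + 2*Gamma_tst*(3/2)*(-1) + Gamma_ttt*(-1)^2) = 6/13

Answer: Gamma_sss = 0, Gamma_sst = 0, Gamma_stt = -13/74, Gamma_tss = 0, Gamma_tst = 2/13, Gamma_ttt = 0; accelerations (d^2s/dtau^2, d^2t/dtau^2) = (13/74, 6/13)
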